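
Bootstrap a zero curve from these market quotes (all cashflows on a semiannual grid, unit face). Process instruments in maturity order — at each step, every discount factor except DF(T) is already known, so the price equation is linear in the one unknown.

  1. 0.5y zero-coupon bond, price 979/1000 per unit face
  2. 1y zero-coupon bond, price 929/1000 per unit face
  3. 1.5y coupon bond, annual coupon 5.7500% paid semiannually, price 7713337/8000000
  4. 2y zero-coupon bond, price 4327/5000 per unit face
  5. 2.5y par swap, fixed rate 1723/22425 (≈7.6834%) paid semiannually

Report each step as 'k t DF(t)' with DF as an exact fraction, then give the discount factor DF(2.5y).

1 1/2 979/1000
2 1 929/1000
3 3/2 8839/10000
4 2 4327/5000
5 5/2 8277/10000
DF(2.5y) = 8277/10000 ≈ 0.827700

step 1 [0.5y] zero: DF = P = 979/1000 ≈ 0.979000
step 2 [1y] zero: DF = P = 929/1000 ≈ 0.929000
step 3 [1.5y] bond c/2=23/800: DF=(7713337/8000000 − 23/800·(0.979000+0.929000))/(1+23/800) = 8839/10000 ≈ 0.883900
step 4 [2y] zero: DF = P = 4327/5000 ≈ 0.865400
step 5 [2.5y] swap r/2=1723/44850: DF=(1 − 1723/44850·(0.979000+0.929000+0.883900+0.865400))/(1+1723/44850) = 8277/10000 ≈ 0.827700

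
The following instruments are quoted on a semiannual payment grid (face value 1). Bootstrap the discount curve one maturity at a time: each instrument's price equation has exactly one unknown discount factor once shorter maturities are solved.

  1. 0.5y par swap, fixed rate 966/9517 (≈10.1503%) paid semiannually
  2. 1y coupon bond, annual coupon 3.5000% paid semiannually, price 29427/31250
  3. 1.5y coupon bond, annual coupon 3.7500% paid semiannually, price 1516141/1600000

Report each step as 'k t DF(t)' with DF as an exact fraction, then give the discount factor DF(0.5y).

step 1 [0.5y] swap r/2=483/9517: DF=(1 − 483/9517·(0))/(1+483/9517) = 9517/10000 ≈ 0.951700
step 2 [1y] bond c/2=7/400: DF=(29427/31250 − 7/400·(0.951700))/(1+7/400) = 9091/10000 ≈ 0.909100
step 3 [1.5y] bond c/2=3/160: DF=(1516141/1600000 − 3/160·(0.951700+0.909100))/(1+3/160) = 8959/10000 ≈ 0.895900

1 1/2 9517/10000
2 1 9091/10000
3 3/2 8959/10000
DF(0.5y) = 9517/10000 ≈ 0.951700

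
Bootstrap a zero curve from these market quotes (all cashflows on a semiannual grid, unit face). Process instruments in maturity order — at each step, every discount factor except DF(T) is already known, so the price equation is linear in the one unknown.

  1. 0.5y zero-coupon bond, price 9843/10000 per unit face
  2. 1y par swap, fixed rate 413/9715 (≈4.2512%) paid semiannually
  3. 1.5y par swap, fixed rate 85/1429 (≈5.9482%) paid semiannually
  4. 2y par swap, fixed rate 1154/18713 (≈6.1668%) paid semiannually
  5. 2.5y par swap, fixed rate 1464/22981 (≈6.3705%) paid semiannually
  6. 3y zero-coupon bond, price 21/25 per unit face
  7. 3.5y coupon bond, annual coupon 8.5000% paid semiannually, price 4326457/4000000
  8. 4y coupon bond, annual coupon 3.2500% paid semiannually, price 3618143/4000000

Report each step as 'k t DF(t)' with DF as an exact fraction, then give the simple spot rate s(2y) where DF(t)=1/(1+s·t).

1 1/2 9843/10000
2 1 9587/10000
3 3/2 183/200
4 2 4423/5000
5 5/2 1067/1250
6 3 21/25
7 7/2 8159/10000
8 4 7901/10000
s(2y) = (1/(4423/5000) − 1)/(2) = 577/8846 ≈ 6.5227%

step 1 [0.5y] zero: DF = P = 9843/10000 ≈ 0.984300
step 2 [1y] swap r/2=413/19430: DF=(1 − 413/19430·(0.984300))/(1+413/19430) = 9587/10000 ≈ 0.958700
step 3 [1.5y] swap r/2=85/2858: DF=(1 − 85/2858·(0.984300+0.958700))/(1+85/2858) = 183/200 ≈ 0.915000
step 4 [2y] swap r/2=577/18713: DF=(1 − 577/18713·(0.984300+0.958700+0.915000))/(1+577/18713) = 4423/5000 ≈ 0.884600
step 5 [2.5y] swap r/2=732/22981: DF=(1 − 732/22981·(0.984300+0.958700+0.915000+0.884600))/(1+732/22981) = 1067/1250 ≈ 0.853600
step 6 [3y] zero: DF = P = 21/25 ≈ 0.840000
step 7 [3.5y] bond c/2=17/400: DF=(4326457/4000000 − 17/400·(0.984300+0.958700+0.915000+0.884600+0.853600+0.840000))/(1+17/400) = 8159/10000 ≈ 0.815900
step 8 [4y] bond c/2=13/800: DF=(3618143/4000000 − 13/800·(0.984300+0.958700+0.915000+0.884600+0.853600+0.840000+0.815900))/(1+13/800) = 7901/10000 ≈ 0.790100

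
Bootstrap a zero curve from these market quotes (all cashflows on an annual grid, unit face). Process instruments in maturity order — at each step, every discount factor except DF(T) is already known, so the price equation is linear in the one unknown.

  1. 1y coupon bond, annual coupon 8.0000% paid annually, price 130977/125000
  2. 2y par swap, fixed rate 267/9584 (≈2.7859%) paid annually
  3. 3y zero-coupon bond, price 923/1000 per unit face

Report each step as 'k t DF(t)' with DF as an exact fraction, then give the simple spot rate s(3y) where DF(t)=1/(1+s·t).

1 1 4851/5000
2 2 4733/5000
3 3 923/1000
s(3y) = (1/(923/1000) − 1)/(3) = 77/2769 ≈ 2.7808%

step 1 [1y] bond c/1=2/25: DF=(130977/125000 − 2/25·(0))/(1+2/25) = 4851/5000 ≈ 0.970200
step 2 [2y] swap r/1=267/9584: DF=(1 − 267/9584·(0.970200))/(1+267/9584) = 4733/5000 ≈ 0.946600
step 3 [3y] zero: DF = P = 923/1000 ≈ 0.923000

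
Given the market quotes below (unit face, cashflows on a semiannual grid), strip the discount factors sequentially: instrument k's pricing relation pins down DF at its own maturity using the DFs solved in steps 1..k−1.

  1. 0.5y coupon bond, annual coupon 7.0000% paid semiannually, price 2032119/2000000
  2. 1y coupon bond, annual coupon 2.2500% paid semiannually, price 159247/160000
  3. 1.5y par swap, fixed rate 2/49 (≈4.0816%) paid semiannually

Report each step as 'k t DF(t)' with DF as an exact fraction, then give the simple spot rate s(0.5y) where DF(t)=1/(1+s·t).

step 1 [0.5y] bond c/2=7/200: DF=(2032119/2000000 − 7/200·(0))/(1+7/200) = 9817/10000 ≈ 0.981700
step 2 [1y] bond c/2=9/800: DF=(159247/160000 − 9/800·(0.981700))/(1+9/800) = 9733/10000 ≈ 0.973300
step 3 [1.5y] swap r/2=1/49: DF=(1 − 1/49·(0.981700+0.973300))/(1+1/49) = 9409/10000 ≈ 0.940900

1 1/2 9817/10000
2 1 9733/10000
3 3/2 9409/10000
s(0.5y) = (1/(9817/10000) − 1)/(1/2) = 366/9817 ≈ 3.7282%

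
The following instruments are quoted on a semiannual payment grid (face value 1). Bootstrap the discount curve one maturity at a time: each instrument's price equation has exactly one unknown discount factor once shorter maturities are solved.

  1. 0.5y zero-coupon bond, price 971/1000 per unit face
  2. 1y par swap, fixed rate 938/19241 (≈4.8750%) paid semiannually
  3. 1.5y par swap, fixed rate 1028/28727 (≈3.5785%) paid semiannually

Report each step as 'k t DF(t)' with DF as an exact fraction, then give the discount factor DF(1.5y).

step 1 [0.5y] zero: DF = P = 971/1000 ≈ 0.971000
step 2 [1y] swap r/2=469/19241: DF=(1 − 469/19241·(0.971000))/(1+469/19241) = 9531/10000 ≈ 0.953100
step 3 [1.5y] swap r/2=514/28727: DF=(1 − 514/28727·(0.971000+0.953100))/(1+514/28727) = 4743/5000 ≈ 0.948600

1 1/2 971/1000
2 1 9531/10000
3 3/2 4743/5000
DF(1.5y) = 4743/5000 ≈ 0.948600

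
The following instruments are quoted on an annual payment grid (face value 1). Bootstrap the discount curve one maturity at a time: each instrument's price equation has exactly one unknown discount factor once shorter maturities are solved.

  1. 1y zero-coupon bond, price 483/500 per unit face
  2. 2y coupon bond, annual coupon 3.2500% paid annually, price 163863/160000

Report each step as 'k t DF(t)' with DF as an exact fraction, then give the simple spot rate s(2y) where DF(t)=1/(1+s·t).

step 1 [1y] zero: DF = P = 483/500 ≈ 0.966000
step 2 [2y] bond c/1=13/400: DF=(163863/160000 − 13/400·(0.966000))/(1+13/400) = 1923/2000 ≈ 0.961500

1 1 483/500
2 2 1923/2000
s(2y) = (1/(1923/2000) − 1)/(2) = 77/3846 ≈ 2.0021%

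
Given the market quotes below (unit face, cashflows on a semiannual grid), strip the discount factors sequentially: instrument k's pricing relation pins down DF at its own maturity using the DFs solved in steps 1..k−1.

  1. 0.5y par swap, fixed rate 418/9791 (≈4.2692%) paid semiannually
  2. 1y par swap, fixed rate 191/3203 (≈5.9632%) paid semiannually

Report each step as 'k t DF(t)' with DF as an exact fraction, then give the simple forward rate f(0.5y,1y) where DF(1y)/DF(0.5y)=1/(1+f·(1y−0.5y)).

1 1/2 9791/10000
2 1 9427/10000
f(0.5y,1y) = ((9791/10000)/(9427/10000) − 1)/(1/2) = 728/9427 ≈ 7.7225%

step 1 [0.5y] swap r/2=209/9791: DF=(1 − 209/9791·(0))/(1+209/9791) = 9791/10000 ≈ 0.979100
step 2 [1y] swap r/2=191/6406: DF=(1 − 191/6406·(0.979100))/(1+191/6406) = 9427/10000 ≈ 0.942700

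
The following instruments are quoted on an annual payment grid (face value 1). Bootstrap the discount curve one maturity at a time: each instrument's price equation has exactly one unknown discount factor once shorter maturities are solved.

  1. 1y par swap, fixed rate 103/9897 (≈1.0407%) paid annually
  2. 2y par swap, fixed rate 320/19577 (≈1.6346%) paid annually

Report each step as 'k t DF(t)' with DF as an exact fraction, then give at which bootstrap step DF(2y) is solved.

1 1 9897/10000
2 2 121/125
DF(2y) is solved at step 2

step 1 [1y] swap r/1=103/9897: DF=(1 − 103/9897·(0))/(1+103/9897) = 9897/10000 ≈ 0.989700
step 2 [2y] swap r/1=320/19577: DF=(1 − 320/19577·(0.989700))/(1+320/19577) = 121/125 ≈ 0.968000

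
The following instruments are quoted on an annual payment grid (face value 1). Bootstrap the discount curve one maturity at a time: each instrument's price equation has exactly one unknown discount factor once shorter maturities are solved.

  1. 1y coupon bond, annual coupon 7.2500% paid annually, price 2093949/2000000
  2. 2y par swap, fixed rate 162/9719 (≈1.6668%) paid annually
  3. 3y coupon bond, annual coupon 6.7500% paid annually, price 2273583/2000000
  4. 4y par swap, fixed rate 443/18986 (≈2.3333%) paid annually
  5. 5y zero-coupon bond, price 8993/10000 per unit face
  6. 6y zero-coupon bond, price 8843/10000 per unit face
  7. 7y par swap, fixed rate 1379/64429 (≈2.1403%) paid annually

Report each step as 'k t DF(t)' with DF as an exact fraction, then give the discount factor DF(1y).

1 1 4881/5000
2 2 2419/2500
3 3 471/500
4 4 4557/5000
5 5 8993/10000
6 6 8843/10000
7 7 8621/10000
DF(1y) = 4881/5000 ≈ 0.976200

step 1 [1y] bond c/1=29/400: DF=(2093949/2000000 − 29/400·(0))/(1+29/400) = 4881/5000 ≈ 0.976200
step 2 [2y] swap r/1=162/9719: DF=(1 − 162/9719·(0.976200))/(1+162/9719) = 2419/2500 ≈ 0.967600
step 3 [3y] bond c/1=27/400: DF=(2273583/2000000 − 27/400·(0.976200+0.967600))/(1+27/400) = 471/500 ≈ 0.942000
step 4 [4y] swap r/1=443/18986: DF=(1 − 443/18986·(0.976200+0.967600+0.942000))/(1+443/18986) = 4557/5000 ≈ 0.911400
step 5 [5y] zero: DF = P = 8993/10000 ≈ 0.899300
step 6 [6y] zero: DF = P = 8843/10000 ≈ 0.884300
step 7 [7y] swap r/1=1379/64429: DF=(1 − 1379/64429·(0.976200+0.967600+0.942000+0.911400+0.899300+0.884300))/(1+1379/64429) = 8621/10000 ≈ 0.862100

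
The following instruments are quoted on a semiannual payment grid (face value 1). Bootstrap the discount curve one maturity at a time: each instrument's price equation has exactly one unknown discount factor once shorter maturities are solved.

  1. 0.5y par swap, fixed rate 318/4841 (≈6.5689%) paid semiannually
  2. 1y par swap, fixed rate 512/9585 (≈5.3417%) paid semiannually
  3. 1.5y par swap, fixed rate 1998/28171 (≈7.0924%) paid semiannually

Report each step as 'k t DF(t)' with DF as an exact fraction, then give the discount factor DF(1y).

step 1 [0.5y] swap r/2=159/4841: DF=(1 − 159/4841·(0))/(1+159/4841) = 4841/5000 ≈ 0.968200
step 2 [1y] swap r/2=256/9585: DF=(1 − 256/9585·(0.968200))/(1+256/9585) = 593/625 ≈ 0.948800
step 3 [1.5y] swap r/2=999/28171: DF=(1 − 999/28171·(0.968200+0.948800))/(1+999/28171) = 9001/10000 ≈ 0.900100

1 1/2 4841/5000
2 1 593/625
3 3/2 9001/10000
DF(1y) = 593/625 ≈ 0.948800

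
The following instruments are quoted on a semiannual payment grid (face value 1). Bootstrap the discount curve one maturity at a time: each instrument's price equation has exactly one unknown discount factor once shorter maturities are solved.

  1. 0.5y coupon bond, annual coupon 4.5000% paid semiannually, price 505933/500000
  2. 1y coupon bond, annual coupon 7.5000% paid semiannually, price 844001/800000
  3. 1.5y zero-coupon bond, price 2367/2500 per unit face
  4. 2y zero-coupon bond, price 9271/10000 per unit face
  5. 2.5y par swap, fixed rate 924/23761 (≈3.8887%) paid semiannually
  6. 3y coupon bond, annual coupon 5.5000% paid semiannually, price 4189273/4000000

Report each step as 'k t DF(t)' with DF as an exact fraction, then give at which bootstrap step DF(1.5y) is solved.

1 1/2 1237/1250
2 1 9811/10000
3 3/2 2367/2500
4 2 9271/10000
5 5/2 2269/2500
6 3 8921/10000
DF(1.5y) is solved at step 3

step 1 [0.5y] bond c/2=9/400: DF=(505933/500000 − 9/400·(0))/(1+9/400) = 1237/1250 ≈ 0.989600
step 2 [1y] bond c/2=3/80: DF=(844001/800000 − 3/80·(0.989600))/(1+3/80) = 9811/10000 ≈ 0.981100
step 3 [1.5y] zero: DF = P = 2367/2500 ≈ 0.946800
step 4 [2y] zero: DF = P = 9271/10000 ≈ 0.927100
step 5 [2.5y] swap r/2=462/23761: DF=(1 − 462/23761·(0.989600+0.981100+0.946800+0.927100))/(1+462/23761) = 2269/2500 ≈ 0.907600
step 6 [3y] bond c/2=11/400: DF=(4189273/4000000 − 11/400·(0.989600+0.981100+0.946800+0.927100+0.907600))/(1+11/400) = 8921/10000 ≈ 0.892100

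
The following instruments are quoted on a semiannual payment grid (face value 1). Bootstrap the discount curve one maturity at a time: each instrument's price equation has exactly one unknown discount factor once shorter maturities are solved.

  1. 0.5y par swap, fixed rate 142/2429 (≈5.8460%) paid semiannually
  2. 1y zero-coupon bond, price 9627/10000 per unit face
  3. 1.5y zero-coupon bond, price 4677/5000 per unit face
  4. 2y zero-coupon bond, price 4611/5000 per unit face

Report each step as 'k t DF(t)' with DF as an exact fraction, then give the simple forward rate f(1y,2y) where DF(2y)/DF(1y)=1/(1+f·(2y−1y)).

step 1 [0.5y] swap r/2=71/2429: DF=(1 − 71/2429·(0))/(1+71/2429) = 2429/2500 ≈ 0.971600
step 2 [1y] zero: DF = P = 9627/10000 ≈ 0.962700
step 3 [1.5y] zero: DF = P = 4677/5000 ≈ 0.935400
step 4 [2y] zero: DF = P = 4611/5000 ≈ 0.922200

1 1/2 2429/2500
2 1 9627/10000
3 3/2 4677/5000
4 2 4611/5000
f(1y,2y) = ((9627/10000)/(4611/5000) − 1)/(1) = 135/3074 ≈ 4.3917%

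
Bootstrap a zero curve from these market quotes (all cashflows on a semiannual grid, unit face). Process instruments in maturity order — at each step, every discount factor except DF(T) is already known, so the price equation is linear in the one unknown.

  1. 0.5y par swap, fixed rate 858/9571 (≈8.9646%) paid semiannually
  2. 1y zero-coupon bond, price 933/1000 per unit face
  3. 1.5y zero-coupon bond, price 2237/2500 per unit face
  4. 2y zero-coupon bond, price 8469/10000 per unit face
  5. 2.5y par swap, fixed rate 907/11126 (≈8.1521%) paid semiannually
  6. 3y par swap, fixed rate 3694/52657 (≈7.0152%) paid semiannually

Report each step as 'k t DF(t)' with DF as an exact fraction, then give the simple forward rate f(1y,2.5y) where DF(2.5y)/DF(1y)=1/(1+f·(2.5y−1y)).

1 1/2 9571/10000
2 1 933/1000
3 3/2 2237/2500
4 2 8469/10000
5 5/2 4093/5000
6 3 8153/10000
f(1y,2.5y) = ((933/1000)/(4093/5000) − 1)/(3/2) = 1144/12279 ≈ 9.3167%

step 1 [0.5y] swap r/2=429/9571: DF=(1 − 429/9571·(0))/(1+429/9571) = 9571/10000 ≈ 0.957100
step 2 [1y] zero: DF = P = 933/1000 ≈ 0.933000
step 3 [1.5y] zero: DF = P = 2237/2500 ≈ 0.894800
step 4 [2y] zero: DF = P = 8469/10000 ≈ 0.846900
step 5 [2.5y] swap r/2=907/22252: DF=(1 − 907/22252·(0.957100+0.933000+0.894800+0.846900))/(1+907/22252) = 4093/5000 ≈ 0.818600
step 6 [3y] swap r/2=1847/52657: DF=(1 − 1847/52657·(0.957100+0.933000+0.894800+0.846900+0.818600))/(1+1847/52657) = 8153/10000 ≈ 0.815300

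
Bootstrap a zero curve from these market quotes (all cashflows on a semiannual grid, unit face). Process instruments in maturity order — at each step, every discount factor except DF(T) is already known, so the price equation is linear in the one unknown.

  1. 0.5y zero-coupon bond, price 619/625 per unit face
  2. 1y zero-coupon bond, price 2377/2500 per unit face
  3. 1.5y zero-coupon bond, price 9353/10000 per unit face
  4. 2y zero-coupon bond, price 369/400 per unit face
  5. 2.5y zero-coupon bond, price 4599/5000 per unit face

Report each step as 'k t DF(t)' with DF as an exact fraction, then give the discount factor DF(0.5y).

step 1 [0.5y] zero: DF = P = 619/625 ≈ 0.990400
step 2 [1y] zero: DF = P = 2377/2500 ≈ 0.950800
step 3 [1.5y] zero: DF = P = 9353/10000 ≈ 0.935300
step 4 [2y] zero: DF = P = 369/400 ≈ 0.922500
step 5 [2.5y] zero: DF = P = 4599/5000 ≈ 0.919800

1 1/2 619/625
2 1 2377/2500
3 3/2 9353/10000
4 2 369/400
5 5/2 4599/5000
DF(0.5y) = 619/625 ≈ 0.990400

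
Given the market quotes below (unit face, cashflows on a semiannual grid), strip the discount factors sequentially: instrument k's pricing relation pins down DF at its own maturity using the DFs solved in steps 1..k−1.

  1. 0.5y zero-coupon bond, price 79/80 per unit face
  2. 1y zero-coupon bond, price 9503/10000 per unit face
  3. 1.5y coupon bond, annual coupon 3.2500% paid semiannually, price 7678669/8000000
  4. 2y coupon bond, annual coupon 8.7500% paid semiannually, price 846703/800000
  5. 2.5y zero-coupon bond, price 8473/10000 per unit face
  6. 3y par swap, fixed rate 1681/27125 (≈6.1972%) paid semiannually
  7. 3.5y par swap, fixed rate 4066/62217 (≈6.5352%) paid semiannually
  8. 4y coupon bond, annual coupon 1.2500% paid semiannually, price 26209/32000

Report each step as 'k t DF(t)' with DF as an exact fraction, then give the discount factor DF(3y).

1 1/2 79/80
2 1 9503/10000
3 3/2 1827/2000
4 2 1789/2000
5 5/2 8473/10000
6 3 8319/10000
7 7/2 7967/10000
8 4 7753/10000
DF(3y) = 8319/10000 ≈ 0.831900

step 1 [0.5y] zero: DF = P = 79/80 ≈ 0.987500
step 2 [1y] zero: DF = P = 9503/10000 ≈ 0.950300
step 3 [1.5y] bond c/2=13/800: DF=(7678669/8000000 − 13/800·(0.987500+0.950300))/(1+13/800) = 1827/2000 ≈ 0.913500
step 4 [2y] bond c/2=7/160: DF=(846703/800000 − 7/160·(0.987500+0.950300+0.913500))/(1+7/160) = 1789/2000 ≈ 0.894500
step 5 [2.5y] zero: DF = P = 8473/10000 ≈ 0.847300
step 6 [3y] swap r/2=1681/54250: DF=(1 − 1681/54250·(0.987500+0.950300+0.913500+0.894500+0.847300))/(1+1681/54250) = 8319/10000 ≈ 0.831900
step 7 [3.5y] swap r/2=2033/62217: DF=(1 − 2033/62217·(0.987500+0.950300+0.913500+0.894500+0.847300+0.831900))/(1+2033/62217) = 7967/10000 ≈ 0.796700
step 8 [4y] bond c/2=1/160: DF=(26209/32000 − 1/160·(0.987500+0.950300+0.913500+0.894500+0.847300+0.831900+0.796700))/(1+1/160) = 7753/10000 ≈ 0.775300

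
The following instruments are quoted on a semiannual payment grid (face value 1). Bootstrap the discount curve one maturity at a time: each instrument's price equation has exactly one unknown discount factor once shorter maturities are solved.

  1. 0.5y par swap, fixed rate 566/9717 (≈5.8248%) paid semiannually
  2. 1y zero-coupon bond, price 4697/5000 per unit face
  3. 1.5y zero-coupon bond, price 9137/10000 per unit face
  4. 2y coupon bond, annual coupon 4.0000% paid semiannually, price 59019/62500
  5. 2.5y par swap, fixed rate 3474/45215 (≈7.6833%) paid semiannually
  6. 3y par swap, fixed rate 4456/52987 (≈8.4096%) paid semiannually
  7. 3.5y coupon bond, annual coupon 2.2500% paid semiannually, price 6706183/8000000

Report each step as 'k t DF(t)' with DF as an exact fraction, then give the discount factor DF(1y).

step 1 [0.5y] swap r/2=283/9717: DF=(1 − 283/9717·(0))/(1+283/9717) = 9717/10000 ≈ 0.971700
step 2 [1y] zero: DF = P = 4697/5000 ≈ 0.939400
step 3 [1.5y] zero: DF = P = 9137/10000 ≈ 0.913700
step 4 [2y] bond c/2=1/50: DF=(59019/62500 − 1/50·(0.971700+0.939400+0.913700))/(1+1/50) = 544/625 ≈ 0.870400
step 5 [2.5y] swap r/2=1737/45215: DF=(1 − 1737/45215·(0.971700+0.939400+0.913700+0.870400))/(1+1737/45215) = 8263/10000 ≈ 0.826300
step 6 [3y] swap r/2=2228/52987: DF=(1 − 2228/52987·(0.971700+0.939400+0.913700+0.870400+0.826300))/(1+2228/52987) = 1943/2500 ≈ 0.777200
step 7 [3.5y] bond c/2=9/800: DF=(6706183/8000000 − 9/800·(0.971700+0.939400+0.913700+0.870400+0.826300+0.777200))/(1+9/800) = 77/100 ≈ 0.770000

1 1/2 9717/10000
2 1 4697/5000
3 3/2 9137/10000
4 2 544/625
5 5/2 8263/10000
6 3 1943/2500
7 7/2 77/100
DF(1y) = 4697/5000 ≈ 0.939400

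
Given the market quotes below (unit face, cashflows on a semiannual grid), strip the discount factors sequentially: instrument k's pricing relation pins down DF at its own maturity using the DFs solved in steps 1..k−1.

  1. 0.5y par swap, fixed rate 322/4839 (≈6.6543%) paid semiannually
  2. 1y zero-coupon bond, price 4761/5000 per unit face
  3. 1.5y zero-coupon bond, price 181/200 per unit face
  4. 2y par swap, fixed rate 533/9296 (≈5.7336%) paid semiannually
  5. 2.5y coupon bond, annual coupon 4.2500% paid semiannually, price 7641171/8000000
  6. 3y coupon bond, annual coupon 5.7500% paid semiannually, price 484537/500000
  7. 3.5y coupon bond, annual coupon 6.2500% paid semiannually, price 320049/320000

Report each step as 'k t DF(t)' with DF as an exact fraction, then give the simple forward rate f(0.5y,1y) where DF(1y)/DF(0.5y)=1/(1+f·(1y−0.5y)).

step 1 [0.5y] swap r/2=161/4839: DF=(1 − 161/4839·(0))/(1+161/4839) = 4839/5000 ≈ 0.967800
step 2 [1y] zero: DF = P = 4761/5000 ≈ 0.952200
step 3 [1.5y] zero: DF = P = 181/200 ≈ 0.905000
step 4 [2y] swap r/2=533/18592: DF=(1 − 533/18592·(0.967800+0.952200+0.905000))/(1+533/18592) = 4467/5000 ≈ 0.893400
step 5 [2.5y] bond c/2=17/800: DF=(7641171/8000000 − 17/800·(0.967800+0.952200+0.905000+0.893400))/(1+17/800) = 8579/10000 ≈ 0.857900
step 6 [3y] bond c/2=23/800: DF=(484537/500000 − 23/800·(0.967800+0.952200+0.905000+0.893400+0.857900))/(1+23/800) = 8141/10000 ≈ 0.814100
step 7 [3.5y] bond c/2=1/32: DF=(320049/320000 − 1/32·(0.967800+0.952200+0.905000+0.893400+0.857900+0.814100))/(1+1/32) = 1613/2000 ≈ 0.806500

1 1/2 4839/5000
2 1 4761/5000
3 3/2 181/200
4 2 4467/5000
5 5/2 8579/10000
6 3 8141/10000
7 7/2 1613/2000
f(0.5y,1y) = ((4839/5000)/(4761/5000) − 1)/(1/2) = 52/1587 ≈ 3.2766%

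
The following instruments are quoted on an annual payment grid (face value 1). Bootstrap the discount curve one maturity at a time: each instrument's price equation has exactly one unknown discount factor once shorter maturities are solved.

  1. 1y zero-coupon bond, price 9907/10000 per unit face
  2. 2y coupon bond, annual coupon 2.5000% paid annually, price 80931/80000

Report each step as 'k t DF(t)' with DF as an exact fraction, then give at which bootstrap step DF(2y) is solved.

step 1 [1y] zero: DF = P = 9907/10000 ≈ 0.990700
step 2 [2y] bond c/1=1/40: DF=(80931/80000 − 1/40·(0.990700))/(1+1/40) = 2407/2500 ≈ 0.962800

1 1 9907/10000
2 2 2407/2500
DF(2y) is solved at step 2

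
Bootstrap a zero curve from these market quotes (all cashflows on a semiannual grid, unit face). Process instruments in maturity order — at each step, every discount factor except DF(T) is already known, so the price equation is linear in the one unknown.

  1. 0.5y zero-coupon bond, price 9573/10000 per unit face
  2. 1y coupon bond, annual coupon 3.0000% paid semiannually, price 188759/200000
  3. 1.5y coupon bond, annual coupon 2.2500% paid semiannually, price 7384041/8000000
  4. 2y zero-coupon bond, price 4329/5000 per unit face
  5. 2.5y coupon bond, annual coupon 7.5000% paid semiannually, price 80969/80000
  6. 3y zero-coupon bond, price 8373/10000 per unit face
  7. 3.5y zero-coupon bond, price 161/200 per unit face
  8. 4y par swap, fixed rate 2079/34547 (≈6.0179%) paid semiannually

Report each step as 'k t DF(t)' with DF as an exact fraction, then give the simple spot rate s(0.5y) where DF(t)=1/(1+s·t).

1 1/2 9573/10000
2 1 9157/10000
3 3/2 8919/10000
4 2 4329/5000
5 5/2 8443/10000
6 3 8373/10000
7 7/2 161/200
8 4 7921/10000
s(0.5y) = (1/(9573/10000) − 1)/(1/2) = 854/9573 ≈ 8.9209%

step 1 [0.5y] zero: DF = P = 9573/10000 ≈ 0.957300
step 2 [1y] bond c/2=3/200: DF=(188759/200000 − 3/200·(0.957300))/(1+3/200) = 9157/10000 ≈ 0.915700
step 3 [1.5y] bond c/2=9/800: DF=(7384041/8000000 − 9/800·(0.957300+0.915700))/(1+9/800) = 8919/10000 ≈ 0.891900
step 4 [2y] zero: DF = P = 4329/5000 ≈ 0.865800
step 5 [2.5y] bond c/2=3/80: DF=(80969/80000 − 3/80·(0.957300+0.915700+0.891900+0.865800))/(1+3/80) = 8443/10000 ≈ 0.844300
step 6 [3y] zero: DF = P = 8373/10000 ≈ 0.837300
step 7 [3.5y] zero: DF = P = 161/200 ≈ 0.805000
step 8 [4y] swap r/2=2079/69094: DF=(1 − 2079/69094·(0.957300+0.915700+0.891900+0.865800+0.844300+0.837300+0.805000))/(1+2079/69094) = 7921/10000 ≈ 0.792100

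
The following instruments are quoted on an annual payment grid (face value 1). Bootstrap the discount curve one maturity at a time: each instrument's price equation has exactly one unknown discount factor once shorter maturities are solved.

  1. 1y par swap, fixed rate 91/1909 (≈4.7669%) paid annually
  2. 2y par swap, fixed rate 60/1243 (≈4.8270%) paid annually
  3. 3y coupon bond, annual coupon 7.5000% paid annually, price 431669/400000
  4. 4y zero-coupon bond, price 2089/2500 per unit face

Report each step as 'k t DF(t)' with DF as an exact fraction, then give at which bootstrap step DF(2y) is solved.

1 1 1909/2000
2 2 91/100
3 3 4369/5000
4 4 2089/2500
DF(2y) is solved at step 2

step 1 [1y] swap r/1=91/1909: DF=(1 − 91/1909·(0))/(1+91/1909) = 1909/2000 ≈ 0.954500
step 2 [2y] swap r/1=60/1243: DF=(1 − 60/1243·(0.954500))/(1+60/1243) = 91/100 ≈ 0.910000
step 3 [3y] bond c/1=3/40: DF=(431669/400000 − 3/40·(0.954500+0.910000))/(1+3/40) = 4369/5000 ≈ 0.873800
step 4 [4y] zero: DF = P = 2089/2500 ≈ 0.835600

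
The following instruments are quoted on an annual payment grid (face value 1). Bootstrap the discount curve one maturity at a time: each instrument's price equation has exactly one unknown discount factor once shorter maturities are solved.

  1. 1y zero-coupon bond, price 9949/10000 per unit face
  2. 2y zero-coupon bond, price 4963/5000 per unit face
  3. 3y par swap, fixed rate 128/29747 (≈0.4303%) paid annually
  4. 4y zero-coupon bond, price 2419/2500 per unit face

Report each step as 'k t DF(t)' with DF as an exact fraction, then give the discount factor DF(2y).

step 1 [1y] zero: DF = P = 9949/10000 ≈ 0.994900
step 2 [2y] zero: DF = P = 4963/5000 ≈ 0.992600
step 3 [3y] swap r/1=128/29747: DF=(1 − 128/29747·(0.994900+0.992600))/(1+128/29747) = 617/625 ≈ 0.987200
step 4 [4y] zero: DF = P = 2419/2500 ≈ 0.967600

1 1 9949/10000
2 2 4963/5000
3 3 617/625
4 4 2419/2500
DF(2y) = 4963/5000 ≈ 0.992600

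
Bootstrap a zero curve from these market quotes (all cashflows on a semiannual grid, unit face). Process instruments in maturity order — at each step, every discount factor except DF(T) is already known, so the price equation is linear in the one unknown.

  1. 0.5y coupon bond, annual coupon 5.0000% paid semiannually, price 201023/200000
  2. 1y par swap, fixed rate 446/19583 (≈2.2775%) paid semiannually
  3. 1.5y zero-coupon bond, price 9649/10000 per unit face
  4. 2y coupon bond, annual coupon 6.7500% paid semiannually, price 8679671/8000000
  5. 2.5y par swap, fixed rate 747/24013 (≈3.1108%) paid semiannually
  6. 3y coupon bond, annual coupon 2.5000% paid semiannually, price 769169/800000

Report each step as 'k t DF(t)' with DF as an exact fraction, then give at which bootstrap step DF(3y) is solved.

1 1/2 4903/5000
2 1 9777/10000
3 3/2 9649/10000
4 2 9541/10000
5 5/2 9253/10000
6 3 8903/10000
DF(3y) is solved at step 6

step 1 [0.5y] bond c/2=1/40: DF=(201023/200000 − 1/40·(0))/(1+1/40) = 4903/5000 ≈ 0.980600
step 2 [1y] swap r/2=223/19583: DF=(1 − 223/19583·(0.980600))/(1+223/19583) = 9777/10000 ≈ 0.977700
step 3 [1.5y] zero: DF = P = 9649/10000 ≈ 0.964900
step 4 [2y] bond c/2=27/800: DF=(8679671/8000000 − 27/800·(0.980600+0.977700+0.964900))/(1+27/800) = 9541/10000 ≈ 0.954100
step 5 [2.5y] swap r/2=747/48026: DF=(1 − 747/48026·(0.980600+0.977700+0.964900+0.954100))/(1+747/48026) = 9253/10000 ≈ 0.925300
step 6 [3y] bond c/2=1/80: DF=(769169/800000 − 1/80·(0.980600+0.977700+0.964900+0.954100+0.925300))/(1+1/80) = 8903/10000 ≈ 0.890300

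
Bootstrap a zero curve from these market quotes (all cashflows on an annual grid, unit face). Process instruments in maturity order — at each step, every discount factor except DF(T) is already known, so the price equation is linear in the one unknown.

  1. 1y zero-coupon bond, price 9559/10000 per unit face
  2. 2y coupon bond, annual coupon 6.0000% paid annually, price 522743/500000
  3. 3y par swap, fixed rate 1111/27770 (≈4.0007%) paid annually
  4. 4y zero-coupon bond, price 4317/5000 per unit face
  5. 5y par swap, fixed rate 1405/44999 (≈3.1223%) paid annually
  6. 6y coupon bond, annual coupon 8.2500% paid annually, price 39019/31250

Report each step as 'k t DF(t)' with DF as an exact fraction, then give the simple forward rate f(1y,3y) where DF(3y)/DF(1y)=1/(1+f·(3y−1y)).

step 1 [1y] zero: DF = P = 9559/10000 ≈ 0.955900
step 2 [2y] bond c/1=3/50: DF=(522743/500000 − 3/50·(0.955900))/(1+3/50) = 4661/5000 ≈ 0.932200
step 3 [3y] swap r/1=1111/27770: DF=(1 − 1111/27770·(0.955900+0.932200))/(1+1111/27770) = 8889/10000 ≈ 0.888900
step 4 [4y] zero: DF = P = 4317/5000 ≈ 0.863400
step 5 [5y] swap r/1=1405/44999: DF=(1 − 1405/44999·(0.955900+0.932200+0.888900+0.863400))/(1+1405/44999) = 1719/2000 ≈ 0.859500
step 6 [6y] bond c/1=33/400: DF=(39019/31250 − 33/400·(0.955900+0.932200+0.888900+0.863400+0.859500))/(1+33/400) = 1621/2000 ≈ 0.810500

1 1 9559/10000
2 2 4661/5000
3 3 8889/10000
4 4 4317/5000
5 5 1719/2000
6 6 1621/2000
f(1y,3y) = ((9559/10000)/(8889/10000) − 1)/(2) = 335/8889 ≈ 3.7687%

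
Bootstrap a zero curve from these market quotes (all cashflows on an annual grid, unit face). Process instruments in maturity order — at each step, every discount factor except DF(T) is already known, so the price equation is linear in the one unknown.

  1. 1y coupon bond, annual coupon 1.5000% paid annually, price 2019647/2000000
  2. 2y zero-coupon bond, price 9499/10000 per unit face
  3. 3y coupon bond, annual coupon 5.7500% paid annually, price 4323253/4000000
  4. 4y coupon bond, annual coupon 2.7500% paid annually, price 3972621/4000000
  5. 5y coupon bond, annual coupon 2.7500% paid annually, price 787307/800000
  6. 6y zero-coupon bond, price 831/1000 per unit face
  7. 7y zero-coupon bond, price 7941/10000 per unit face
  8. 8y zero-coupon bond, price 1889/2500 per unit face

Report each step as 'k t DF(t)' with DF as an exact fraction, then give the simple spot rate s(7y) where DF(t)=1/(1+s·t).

1 1 9949/10000
2 2 9499/10000
3 3 9163/10000
4 4 89/100
5 5 4287/5000
6 6 831/1000
7 7 7941/10000
8 8 1889/2500
s(7y) = (1/(7941/10000) − 1)/(7) = 2059/55587 ≈ 3.7041%

step 1 [1y] bond c/1=3/200: DF=(2019647/2000000 − 3/200·(0))/(1+3/200) = 9949/10000 ≈ 0.994900
step 2 [2y] zero: DF = P = 9499/10000 ≈ 0.949900
step 3 [3y] bond c/1=23/400: DF=(4323253/4000000 − 23/400·(0.994900+0.949900))/(1+23/400) = 9163/10000 ≈ 0.916300
step 4 [4y] bond c/1=11/400: DF=(3972621/4000000 − 11/400·(0.994900+0.949900+0.916300))/(1+11/400) = 89/100 ≈ 0.890000
step 5 [5y] bond c/1=11/400: DF=(787307/800000 − 11/400·(0.994900+0.949900+0.916300+0.890000))/(1+11/400) = 4287/5000 ≈ 0.857400
step 6 [6y] zero: DF = P = 831/1000 ≈ 0.831000
step 7 [7y] zero: DF = P = 7941/10000 ≈ 0.794100
step 8 [8y] zero: DF = P = 1889/2500 ≈ 0.755600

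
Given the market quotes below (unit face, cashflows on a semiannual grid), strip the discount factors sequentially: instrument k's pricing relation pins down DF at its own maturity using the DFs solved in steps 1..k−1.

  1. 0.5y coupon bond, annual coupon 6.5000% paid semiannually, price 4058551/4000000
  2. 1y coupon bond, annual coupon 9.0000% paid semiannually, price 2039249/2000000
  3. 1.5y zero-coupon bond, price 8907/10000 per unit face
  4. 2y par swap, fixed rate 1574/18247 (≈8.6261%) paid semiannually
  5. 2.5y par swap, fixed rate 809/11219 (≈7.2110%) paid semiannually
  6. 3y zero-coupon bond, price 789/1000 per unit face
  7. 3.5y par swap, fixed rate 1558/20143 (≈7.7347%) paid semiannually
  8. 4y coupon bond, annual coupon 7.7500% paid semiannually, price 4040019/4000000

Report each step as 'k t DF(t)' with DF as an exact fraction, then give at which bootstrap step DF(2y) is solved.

1 1/2 9827/10000
2 1 4667/5000
3 3/2 8907/10000
4 2 4213/5000
5 5/2 4191/5000
6 3 789/1000
7 7/2 7663/10000
8 4 7469/10000
DF(2y) is solved at step 4

step 1 [0.5y] bond c/2=13/400: DF=(4058551/4000000 − 13/400·(0))/(1+13/400) = 9827/10000 ≈ 0.982700
step 2 [1y] bond c/2=9/200: DF=(2039249/2000000 − 9/200·(0.982700))/(1+9/200) = 4667/5000 ≈ 0.933400
step 3 [1.5y] zero: DF = P = 8907/10000 ≈ 0.890700
step 4 [2y] swap r/2=787/18247: DF=(1 − 787/18247·(0.982700+0.933400+0.890700))/(1+787/18247) = 4213/5000 ≈ 0.842600
step 5 [2.5y] swap r/2=809/22438: DF=(1 − 809/22438·(0.982700+0.933400+0.890700+0.842600))/(1+809/22438) = 4191/5000 ≈ 0.838200
step 6 [3y] zero: DF = P = 789/1000 ≈ 0.789000
step 7 [3.5y] swap r/2=779/20143: DF=(1 − 779/20143·(0.982700+0.933400+0.890700+0.842600+0.838200+0.789000))/(1+779/20143) = 7663/10000 ≈ 0.766300
step 8 [4y] bond c/2=31/800: DF=(4040019/4000000 − 31/800·(0.982700+0.933400+0.890700+0.842600+0.838200+0.789000+0.766300))/(1+31/800) = 7469/10000 ≈ 0.746900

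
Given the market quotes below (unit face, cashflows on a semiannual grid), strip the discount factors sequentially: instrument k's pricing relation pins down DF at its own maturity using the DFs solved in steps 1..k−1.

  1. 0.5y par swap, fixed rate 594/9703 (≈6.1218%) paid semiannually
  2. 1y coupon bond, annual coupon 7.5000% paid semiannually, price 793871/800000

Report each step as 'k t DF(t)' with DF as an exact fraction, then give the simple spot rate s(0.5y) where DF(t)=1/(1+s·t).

1 1/2 9703/10000
2 1 4607/5000
s(0.5y) = (1/(9703/10000) − 1)/(1/2) = 594/9703 ≈ 6.1218%

step 1 [0.5y] swap r/2=297/9703: DF=(1 − 297/9703·(0))/(1+297/9703) = 9703/10000 ≈ 0.970300
step 2 [1y] bond c/2=3/80: DF=(793871/800000 − 3/80·(0.970300))/(1+3/80) = 4607/5000 ≈ 0.921400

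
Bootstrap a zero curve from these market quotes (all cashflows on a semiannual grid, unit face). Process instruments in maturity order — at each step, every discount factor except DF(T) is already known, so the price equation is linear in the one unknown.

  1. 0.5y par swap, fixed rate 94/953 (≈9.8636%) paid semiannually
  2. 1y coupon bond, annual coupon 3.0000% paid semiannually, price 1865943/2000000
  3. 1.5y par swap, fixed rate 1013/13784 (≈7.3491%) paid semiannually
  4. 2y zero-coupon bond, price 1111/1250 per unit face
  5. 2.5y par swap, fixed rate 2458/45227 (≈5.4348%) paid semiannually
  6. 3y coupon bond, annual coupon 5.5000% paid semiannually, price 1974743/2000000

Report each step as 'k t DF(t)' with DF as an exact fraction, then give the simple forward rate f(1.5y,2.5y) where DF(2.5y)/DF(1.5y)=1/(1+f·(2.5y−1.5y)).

1 1/2 953/1000
2 1 9051/10000
3 3/2 8987/10000
4 2 1111/1250
5 5/2 8771/10000
6 3 8399/10000
f(1.5y,2.5y) = ((8987/10000)/(8771/10000) − 1)/(1) = 216/8771 ≈ 2.4627%

step 1 [0.5y] swap r/2=47/953: DF=(1 − 47/953·(0))/(1+47/953) = 953/1000 ≈ 0.953000
step 2 [1y] bond c/2=3/200: DF=(1865943/2000000 − 3/200·(0.953000))/(1+3/200) = 9051/10000 ≈ 0.905100
step 3 [1.5y] swap r/2=1013/27568: DF=(1 − 1013/27568·(0.953000+0.905100))/(1+1013/27568) = 8987/10000 ≈ 0.898700
step 4 [2y] zero: DF = P = 1111/1250 ≈ 0.888800
step 5 [2.5y] swap r/2=1229/45227: DF=(1 − 1229/45227·(0.953000+0.905100+0.898700+0.888800))/(1+1229/45227) = 8771/10000 ≈ 0.877100
step 6 [3y] bond c/2=11/400: DF=(1974743/2000000 − 11/400·(0.953000+0.905100+0.898700+0.888800+0.877100))/(1+11/400) = 8399/10000 ≈ 0.839900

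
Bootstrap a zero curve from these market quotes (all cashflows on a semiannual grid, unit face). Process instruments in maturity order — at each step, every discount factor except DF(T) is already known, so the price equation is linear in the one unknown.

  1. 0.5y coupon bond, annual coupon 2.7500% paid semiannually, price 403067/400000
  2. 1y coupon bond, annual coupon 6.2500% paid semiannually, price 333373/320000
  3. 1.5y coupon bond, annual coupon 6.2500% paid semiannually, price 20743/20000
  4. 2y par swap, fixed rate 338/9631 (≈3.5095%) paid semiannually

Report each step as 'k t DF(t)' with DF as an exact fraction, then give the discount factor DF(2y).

step 1 [0.5y] bond c/2=11/800: DF=(403067/400000 − 11/800·(0))/(1+11/800) = 497/500 ≈ 0.994000
step 2 [1y] bond c/2=1/32: DF=(333373/320000 − 1/32·(0.994000))/(1+1/32) = 9801/10000 ≈ 0.980100
step 3 [1.5y] bond c/2=1/32: DF=(20743/20000 − 1/32·(0.994000+0.980100))/(1+1/32) = 9459/10000 ≈ 0.945900
step 4 [2y] swap r/2=169/9631: DF=(1 − 169/9631·(0.994000+0.980100+0.945900))/(1+169/9631) = 2331/2500 ≈ 0.932400

1 1/2 497/500
2 1 9801/10000
3 3/2 9459/10000
4 2 2331/2500
DF(2y) = 2331/2500 ≈ 0.932400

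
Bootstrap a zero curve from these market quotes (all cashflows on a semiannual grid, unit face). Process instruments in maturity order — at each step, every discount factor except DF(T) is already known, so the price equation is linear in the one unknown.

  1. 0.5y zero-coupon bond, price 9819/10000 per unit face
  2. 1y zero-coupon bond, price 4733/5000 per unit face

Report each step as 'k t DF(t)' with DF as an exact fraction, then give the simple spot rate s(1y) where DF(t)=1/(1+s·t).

1 1/2 9819/10000
2 1 4733/5000
s(1y) = (1/(4733/5000) − 1)/(1) = 267/4733 ≈ 5.6412%

step 1 [0.5y] zero: DF = P = 9819/10000 ≈ 0.981900
step 2 [1y] zero: DF = P = 4733/5000 ≈ 0.946600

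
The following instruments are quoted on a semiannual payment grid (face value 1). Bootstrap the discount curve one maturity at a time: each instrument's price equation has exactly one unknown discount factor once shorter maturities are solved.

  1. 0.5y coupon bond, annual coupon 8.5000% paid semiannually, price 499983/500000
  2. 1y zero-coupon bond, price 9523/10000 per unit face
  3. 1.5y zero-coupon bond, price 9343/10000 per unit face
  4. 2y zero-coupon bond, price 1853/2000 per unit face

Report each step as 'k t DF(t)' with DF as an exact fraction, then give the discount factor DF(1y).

step 1 [0.5y] bond c/2=17/400: DF=(499983/500000 − 17/400·(0))/(1+17/400) = 1199/1250 ≈ 0.959200
step 2 [1y] zero: DF = P = 9523/10000 ≈ 0.952300
step 3 [1.5y] zero: DF = P = 9343/10000 ≈ 0.934300
step 4 [2y] zero: DF = P = 1853/2000 ≈ 0.926500

1 1/2 1199/1250
2 1 9523/10000
3 3/2 9343/10000
4 2 1853/2000
DF(1y) = 9523/10000 ≈ 0.952300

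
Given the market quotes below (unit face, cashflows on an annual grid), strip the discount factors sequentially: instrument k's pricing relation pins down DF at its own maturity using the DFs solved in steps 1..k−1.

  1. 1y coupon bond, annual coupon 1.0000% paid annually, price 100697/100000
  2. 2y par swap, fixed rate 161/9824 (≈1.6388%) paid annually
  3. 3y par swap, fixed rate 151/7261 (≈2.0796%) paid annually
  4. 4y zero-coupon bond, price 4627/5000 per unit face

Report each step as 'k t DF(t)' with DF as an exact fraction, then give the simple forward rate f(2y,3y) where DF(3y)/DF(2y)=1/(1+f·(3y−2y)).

step 1 [1y] bond c/1=1/100: DF=(100697/100000 − 1/100·(0))/(1+1/100) = 997/1000 ≈ 0.997000
step 2 [2y] swap r/1=161/9824: DF=(1 − 161/9824·(0.997000))/(1+161/9824) = 4839/5000 ≈ 0.967800
step 3 [3y] swap r/1=151/7261: DF=(1 − 151/7261·(0.997000+0.967800))/(1+151/7261) = 2349/2500 ≈ 0.939600
step 4 [4y] zero: DF = P = 4627/5000 ≈ 0.925400

1 1 997/1000
2 2 4839/5000
3 3 2349/2500
4 4 4627/5000
f(2y,3y) = ((4839/5000)/(2349/2500) − 1)/(1) = 47/1566 ≈ 3.0013%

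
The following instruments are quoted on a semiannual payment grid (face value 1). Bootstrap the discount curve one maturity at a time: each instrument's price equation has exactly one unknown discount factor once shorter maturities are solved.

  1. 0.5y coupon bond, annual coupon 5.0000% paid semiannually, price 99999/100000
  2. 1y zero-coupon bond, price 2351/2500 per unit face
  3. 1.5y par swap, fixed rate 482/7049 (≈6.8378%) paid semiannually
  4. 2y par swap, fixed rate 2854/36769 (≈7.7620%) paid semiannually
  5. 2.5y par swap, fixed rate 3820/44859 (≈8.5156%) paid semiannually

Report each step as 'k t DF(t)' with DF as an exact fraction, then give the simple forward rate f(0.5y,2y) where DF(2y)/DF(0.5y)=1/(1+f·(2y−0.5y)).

step 1 [0.5y] bond c/2=1/40: DF=(99999/100000 − 1/40·(0))/(1+1/40) = 2439/2500 ≈ 0.975600
step 2 [1y] zero: DF = P = 2351/2500 ≈ 0.940400
step 3 [1.5y] swap r/2=241/7049: DF=(1 − 241/7049·(0.975600+0.940400))/(1+241/7049) = 2259/2500 ≈ 0.903600
step 4 [2y] swap r/2=1427/36769: DF=(1 − 1427/36769·(0.975600+0.940400+0.903600))/(1+1427/36769) = 8573/10000 ≈ 0.857300
step 5 [2.5y] swap r/2=1910/44859: DF=(1 − 1910/44859·(0.975600+0.940400+0.903600+0.857300))/(1+1910/44859) = 809/1000 ≈ 0.809000

1 1/2 2439/2500
2 1 2351/2500
3 3/2 2259/2500
4 2 8573/10000
5 5/2 809/1000
f(0.5y,2y) = ((2439/2500)/(8573/10000) − 1)/(3/2) = 2366/25719 ≈ 9.1994%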